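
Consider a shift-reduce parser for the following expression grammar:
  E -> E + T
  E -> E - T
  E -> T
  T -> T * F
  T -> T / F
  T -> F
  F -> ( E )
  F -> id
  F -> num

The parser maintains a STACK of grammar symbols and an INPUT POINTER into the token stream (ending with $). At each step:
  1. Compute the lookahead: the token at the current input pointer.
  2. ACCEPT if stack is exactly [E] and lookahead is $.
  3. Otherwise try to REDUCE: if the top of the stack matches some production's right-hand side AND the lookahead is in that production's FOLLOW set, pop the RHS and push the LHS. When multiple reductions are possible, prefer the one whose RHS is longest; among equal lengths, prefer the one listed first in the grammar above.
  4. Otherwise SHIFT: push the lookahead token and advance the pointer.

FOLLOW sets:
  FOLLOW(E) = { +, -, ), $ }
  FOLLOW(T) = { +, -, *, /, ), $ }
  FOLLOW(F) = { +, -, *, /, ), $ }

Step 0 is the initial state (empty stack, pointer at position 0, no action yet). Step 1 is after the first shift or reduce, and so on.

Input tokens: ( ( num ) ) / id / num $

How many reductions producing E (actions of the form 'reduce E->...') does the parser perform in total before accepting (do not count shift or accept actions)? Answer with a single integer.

Step 1: shift (. Stack=[(] ptr=1 lookahead=( remaining=[( num ) ) / id / num $]
Step 2: shift (. Stack=[( (] ptr=2 lookahead=num remaining=[num ) ) / id / num $]
Step 3: shift num. Stack=[( ( num] ptr=3 lookahead=) remaining=[) ) / id / num $]
Step 4: reduce F->num. Stack=[( ( F] ptr=3 lookahead=) remaining=[) ) / id / num $]
Step 5: reduce T->F. Stack=[( ( T] ptr=3 lookahead=) remaining=[) ) / id / num $]
Step 6: reduce E->T. Stack=[( ( E] ptr=3 lookahead=) remaining=[) ) / id / num $]
Step 7: shift ). Stack=[( ( E )] ptr=4 lookahead=) remaining=[) / id / num $]
Step 8: reduce F->( E ). Stack=[( F] ptr=4 lookahead=) remaining=[) / id / num $]
Step 9: reduce T->F. Stack=[( T] ptr=4 lookahead=) remaining=[) / id / num $]
Step 10: reduce E->T. Stack=[( E] ptr=4 lookahead=) remaining=[) / id / num $]
Step 11: shift ). Stack=[( E )] ptr=5 lookahead=/ remaining=[/ id / num $]
Step 12: reduce F->( E ). Stack=[F] ptr=5 lookahead=/ remaining=[/ id / num $]
Step 13: reduce T->F. Stack=[T] ptr=5 lookahead=/ remaining=[/ id / num $]
Step 14: shift /. Stack=[T /] ptr=6 lookahead=id remaining=[id / num $]
Step 15: shift id. Stack=[T / id] ptr=7 lookahead=/ remaining=[/ num $]
Step 16: reduce F->id. Stack=[T / F] ptr=7 lookahead=/ remaining=[/ num $]
Step 17: reduce T->T / F. Stack=[T] ptr=7 lookahead=/ remaining=[/ num $]
Step 18: shift /. Stack=[T /] ptr=8 lookahead=num remaining=[num $]
Step 19: shift num. Stack=[T / num] ptr=9 lookahead=$ remaining=[$]
Step 20: reduce F->num. Stack=[T / F] ptr=9 lookahead=$ remaining=[$]
Step 21: reduce T->T / F. Stack=[T] ptr=9 lookahead=$ remaining=[$]
Step 22: reduce E->T. Stack=[E] ptr=9 lookahead=$ remaining=[$]
Step 23: accept. Stack=[E] ptr=9 lookahead=$ remaining=[$]

Answer: 3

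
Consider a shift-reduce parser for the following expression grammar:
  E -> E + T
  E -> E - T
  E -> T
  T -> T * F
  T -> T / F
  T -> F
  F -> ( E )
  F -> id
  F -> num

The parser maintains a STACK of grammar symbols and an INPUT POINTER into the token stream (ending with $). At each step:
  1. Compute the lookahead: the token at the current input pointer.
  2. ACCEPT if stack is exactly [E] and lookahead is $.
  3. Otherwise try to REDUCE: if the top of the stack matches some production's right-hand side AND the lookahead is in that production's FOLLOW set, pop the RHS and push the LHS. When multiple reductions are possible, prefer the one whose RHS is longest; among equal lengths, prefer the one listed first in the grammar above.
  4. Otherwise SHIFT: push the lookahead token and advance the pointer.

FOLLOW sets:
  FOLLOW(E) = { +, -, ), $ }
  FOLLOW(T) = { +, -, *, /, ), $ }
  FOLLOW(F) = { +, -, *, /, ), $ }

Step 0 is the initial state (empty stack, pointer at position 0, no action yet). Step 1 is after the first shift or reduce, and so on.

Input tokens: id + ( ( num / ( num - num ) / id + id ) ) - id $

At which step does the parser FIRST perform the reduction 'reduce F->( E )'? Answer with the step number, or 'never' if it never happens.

Step 1: shift id. Stack=[id] ptr=1 lookahead=+ remaining=[+ ( ( num / ( num - num ) / id + id ) ) - id $]
Step 2: reduce F->id. Stack=[F] ptr=1 lookahead=+ remaining=[+ ( ( num / ( num - num ) / id + id ) ) - id $]
Step 3: reduce T->F. Stack=[T] ptr=1 lookahead=+ remaining=[+ ( ( num / ( num - num ) / id + id ) ) - id $]
Step 4: reduce E->T. Stack=[E] ptr=1 lookahead=+ remaining=[+ ( ( num / ( num - num ) / id + id ) ) - id $]
Step 5: shift +. Stack=[E +] ptr=2 lookahead=( remaining=[( ( num / ( num - num ) / id + id ) ) - id $]
Step 6: shift (. Stack=[E + (] ptr=3 lookahead=( remaining=[( num / ( num - num ) / id + id ) ) - id $]
Step 7: shift (. Stack=[E + ( (] ptr=4 lookahead=num remaining=[num / ( num - num ) / id + id ) ) - id $]
Step 8: shift num. Stack=[E + ( ( num] ptr=5 lookahead=/ remaining=[/ ( num - num ) / id + id ) ) - id $]
Step 9: reduce F->num. Stack=[E + ( ( F] ptr=5 lookahead=/ remaining=[/ ( num - num ) / id + id ) ) - id $]
Step 10: reduce T->F. Stack=[E + ( ( T] ptr=5 lookahead=/ remaining=[/ ( num - num ) / id + id ) ) - id $]
Step 11: shift /. Stack=[E + ( ( T /] ptr=6 lookahead=( remaining=[( num - num ) / id + id ) ) - id $]
Step 12: shift (. Stack=[E + ( ( T / (] ptr=7 lookahead=num remaining=[num - num ) / id + id ) ) - id $]
Step 13: shift num. Stack=[E + ( ( T / ( num] ptr=8 lookahead=- remaining=[- num ) / id + id ) ) - id $]
Step 14: reduce F->num. Stack=[E + ( ( T / ( F] ptr=8 lookahead=- remaining=[- num ) / id + id ) ) - id $]
Step 15: reduce T->F. Stack=[E + ( ( T / ( T] ptr=8 lookahead=- remaining=[- num ) / id + id ) ) - id $]
Step 16: reduce E->T. Stack=[E + ( ( T / ( E] ptr=8 lookahead=- remaining=[- num ) / id + id ) ) - id $]
Step 17: shift -. Stack=[E + ( ( T / ( E -] ptr=9 lookahead=num remaining=[num ) / id + id ) ) - id $]
Step 18: shift num. Stack=[E + ( ( T / ( E - num] ptr=10 lookahead=) remaining=[) / id + id ) ) - id $]
Step 19: reduce F->num. Stack=[E + ( ( T / ( E - F] ptr=10 lookahead=) remaining=[) / id + id ) ) - id $]
Step 20: reduce T->F. Stack=[E + ( ( T / ( E - T] ptr=10 lookahead=) remaining=[) / id + id ) ) - id $]
Step 21: reduce E->E - T. Stack=[E + ( ( T / ( E] ptr=10 lookahead=) remaining=[) / id + id ) ) - id $]
Step 22: shift ). Stack=[E + ( ( T / ( E )] ptr=11 lookahead=/ remaining=[/ id + id ) ) - id $]
Step 23: reduce F->( E ). Stack=[E + ( ( T / F] ptr=11 lookahead=/ remaining=[/ id + id ) ) - id $]

Answer: 23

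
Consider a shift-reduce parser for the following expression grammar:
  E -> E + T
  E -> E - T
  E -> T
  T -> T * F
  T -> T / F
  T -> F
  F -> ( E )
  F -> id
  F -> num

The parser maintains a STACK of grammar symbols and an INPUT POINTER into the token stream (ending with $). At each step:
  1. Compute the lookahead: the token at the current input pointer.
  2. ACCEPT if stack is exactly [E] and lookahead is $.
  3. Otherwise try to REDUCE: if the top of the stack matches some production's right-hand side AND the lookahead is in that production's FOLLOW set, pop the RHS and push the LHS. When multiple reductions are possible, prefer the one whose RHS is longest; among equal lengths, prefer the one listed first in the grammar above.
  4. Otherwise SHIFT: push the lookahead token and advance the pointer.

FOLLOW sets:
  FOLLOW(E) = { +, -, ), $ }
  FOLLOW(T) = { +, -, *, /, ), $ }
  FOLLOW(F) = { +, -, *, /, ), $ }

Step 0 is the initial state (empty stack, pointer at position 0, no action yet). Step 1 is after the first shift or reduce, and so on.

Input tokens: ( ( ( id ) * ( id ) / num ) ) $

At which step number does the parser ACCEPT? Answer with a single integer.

Step 1: shift (. Stack=[(] ptr=1 lookahead=( remaining=[( ( id ) * ( id ) / num ) ) $]
Step 2: shift (. Stack=[( (] ptr=2 lookahead=( remaining=[( id ) * ( id ) / num ) ) $]
Step 3: shift (. Stack=[( ( (] ptr=3 lookahead=id remaining=[id ) * ( id ) / num ) ) $]
Step 4: shift id. Stack=[( ( ( id] ptr=4 lookahead=) remaining=[) * ( id ) / num ) ) $]
Step 5: reduce F->id. Stack=[( ( ( F] ptr=4 lookahead=) remaining=[) * ( id ) / num ) ) $]
Step 6: reduce T->F. Stack=[( ( ( T] ptr=4 lookahead=) remaining=[) * ( id ) / num ) ) $]
Step 7: reduce E->T. Stack=[( ( ( E] ptr=4 lookahead=) remaining=[) * ( id ) / num ) ) $]
Step 8: shift ). Stack=[( ( ( E )] ptr=5 lookahead=* remaining=[* ( id ) / num ) ) $]
Step 9: reduce F->( E ). Stack=[( ( F] ptr=5 lookahead=* remaining=[* ( id ) / num ) ) $]
Step 10: reduce T->F. Stack=[( ( T] ptr=5 lookahead=* remaining=[* ( id ) / num ) ) $]
Step 11: shift *. Stack=[( ( T *] ptr=6 lookahead=( remaining=[( id ) / num ) ) $]
Step 12: shift (. Stack=[( ( T * (] ptr=7 lookahead=id remaining=[id ) / num ) ) $]
Step 13: shift id. Stack=[( ( T * ( id] ptr=8 lookahead=) remaining=[) / num ) ) $]
Step 14: reduce F->id. Stack=[( ( T * ( F] ptr=8 lookahead=) remaining=[) / num ) ) $]
Step 15: reduce T->F. Stack=[( ( T * ( T] ptr=8 lookahead=) remaining=[) / num ) ) $]
Step 16: reduce E->T. Stack=[( ( T * ( E] ptr=8 lookahead=) remaining=[) / num ) ) $]
Step 17: shift ). Stack=[( ( T * ( E )] ptr=9 lookahead=/ remaining=[/ num ) ) $]
Step 18: reduce F->( E ). Stack=[( ( T * F] ptr=9 lookahead=/ remaining=[/ num ) ) $]
Step 19: reduce T->T * F. Stack=[( ( T] ptr=9 lookahead=/ remaining=[/ num ) ) $]
Step 20: shift /. Stack=[( ( T /] ptr=10 lookahead=num remaining=[num ) ) $]
Step 21: shift num. Stack=[( ( T / num] ptr=11 lookahead=) remaining=[) ) $]
Step 22: reduce F->num. Stack=[( ( T / F] ptr=11 lookahead=) remaining=[) ) $]
Step 23: reduce T->T / F. Stack=[( ( T] ptr=11 lookahead=) remaining=[) ) $]
Step 24: reduce E->T. Stack=[( ( E] ptr=11 lookahead=) remaining=[) ) $]
Step 25: shift ). Stack=[( ( E )] ptr=12 lookahead=) remaining=[) $]
Step 26: reduce F->( E ). Stack=[( F] ptr=12 lookahead=) remaining=[) $]
Step 27: reduce T->F. Stack=[( T] ptr=12 lookahead=) remaining=[) $]
Step 28: reduce E->T. Stack=[( E] ptr=12 lookahead=) remaining=[) $]
Step 29: shift ). Stack=[( E )] ptr=13 lookahead=$ remaining=[$]
Step 30: reduce F->( E ). Stack=[F] ptr=13 lookahead=$ remaining=[$]
Step 31: reduce T->F. Stack=[T] ptr=13 lookahead=$ remaining=[$]
Step 32: reduce E->T. Stack=[E] ptr=13 lookahead=$ remaining=[$]
Step 33: accept. Stack=[E] ptr=13 lookahead=$ remaining=[$]

Answer: 33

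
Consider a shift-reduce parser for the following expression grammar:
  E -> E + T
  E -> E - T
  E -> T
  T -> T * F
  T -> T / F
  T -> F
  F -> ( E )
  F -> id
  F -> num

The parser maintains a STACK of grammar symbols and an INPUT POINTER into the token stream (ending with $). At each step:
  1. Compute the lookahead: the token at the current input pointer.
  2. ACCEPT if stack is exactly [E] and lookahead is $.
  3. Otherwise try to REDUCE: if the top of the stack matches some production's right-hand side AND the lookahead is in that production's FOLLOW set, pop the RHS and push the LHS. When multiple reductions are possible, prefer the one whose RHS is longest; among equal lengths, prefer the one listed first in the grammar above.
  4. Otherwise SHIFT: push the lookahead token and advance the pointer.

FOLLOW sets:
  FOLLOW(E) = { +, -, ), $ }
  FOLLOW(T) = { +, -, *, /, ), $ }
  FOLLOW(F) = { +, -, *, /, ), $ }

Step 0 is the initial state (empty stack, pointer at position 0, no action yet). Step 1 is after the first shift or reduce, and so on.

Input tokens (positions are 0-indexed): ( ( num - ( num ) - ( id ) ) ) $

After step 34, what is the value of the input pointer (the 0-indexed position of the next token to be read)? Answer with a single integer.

Step 1: shift (. Stack=[(] ptr=1 lookahead=( remaining=[( num - ( num ) - ( id ) ) ) $]
Step 2: shift (. Stack=[( (] ptr=2 lookahead=num remaining=[num - ( num ) - ( id ) ) ) $]
Step 3: shift num. Stack=[( ( num] ptr=3 lookahead=- remaining=[- ( num ) - ( id ) ) ) $]
Step 4: reduce F->num. Stack=[( ( F] ptr=3 lookahead=- remaining=[- ( num ) - ( id ) ) ) $]
Step 5: reduce T->F. Stack=[( ( T] ptr=3 lookahead=- remaining=[- ( num ) - ( id ) ) ) $]
Step 6: reduce E->T. Stack=[( ( E] ptr=3 lookahead=- remaining=[- ( num ) - ( id ) ) ) $]
Step 7: shift -. Stack=[( ( E -] ptr=4 lookahead=( remaining=[( num ) - ( id ) ) ) $]
Step 8: shift (. Stack=[( ( E - (] ptr=5 lookahead=num remaining=[num ) - ( id ) ) ) $]
Step 9: shift num. Stack=[( ( E - ( num] ptr=6 lookahead=) remaining=[) - ( id ) ) ) $]
Step 10: reduce F->num. Stack=[( ( E - ( F] ptr=6 lookahead=) remaining=[) - ( id ) ) ) $]
Step 11: reduce T->F. Stack=[( ( E - ( T] ptr=6 lookahead=) remaining=[) - ( id ) ) ) $]
Step 12: reduce E->T. Stack=[( ( E - ( E] ptr=6 lookahead=) remaining=[) - ( id ) ) ) $]
Step 13: shift ). Stack=[( ( E - ( E )] ptr=7 lookahead=- remaining=[- ( id ) ) ) $]
Step 14: reduce F->( E ). Stack=[( ( E - F] ptr=7 lookahead=- remaining=[- ( id ) ) ) $]
Step 15: reduce T->F. Stack=[( ( E - T] ptr=7 lookahead=- remaining=[- ( id ) ) ) $]
Step 16: reduce E->E - T. Stack=[( ( E] ptr=7 lookahead=- remaining=[- ( id ) ) ) $]
Step 17: shift -. Stack=[( ( E -] ptr=8 lookahead=( remaining=[( id ) ) ) $]
Step 18: shift (. Stack=[( ( E - (] ptr=9 lookahead=id remaining=[id ) ) ) $]
Step 19: shift id. Stack=[( ( E - ( id] ptr=10 lookahead=) remaining=[) ) ) $]
Step 20: reduce F->id. Stack=[( ( E - ( F] ptr=10 lookahead=) remaining=[) ) ) $]
Step 21: reduce T->F. Stack=[( ( E - ( T] ptr=10 lookahead=) remaining=[) ) ) $]
Step 22: reduce E->T. Stack=[( ( E - ( E] ptr=10 lookahead=) remaining=[) ) ) $]
Step 23: shift ). Stack=[( ( E - ( E )] ptr=11 lookahead=) remaining=[) ) $]
Step 24: reduce F->( E ). Stack=[( ( E - F] ptr=11 lookahead=) remaining=[) ) $]
Step 25: reduce T->F. Stack=[( ( E - T] ptr=11 lookahead=) remaining=[) ) $]
Step 26: reduce E->E - T. Stack=[( ( E] ptr=11 lookahead=) remaining=[) ) $]
Step 27: shift ). Stack=[( ( E )] ptr=12 lookahead=) remaining=[) $]
Step 28: reduce F->( E ). Stack=[( F] ptr=12 lookahead=) remaining=[) $]
Step 29: reduce T->F. Stack=[( T] ptr=12 lookahead=) remaining=[) $]
Step 30: reduce E->T. Stack=[( E] ptr=12 lookahead=) remaining=[) $]
Step 31: shift ). Stack=[( E )] ptr=13 lookahead=$ remaining=[$]
Step 32: reduce F->( E ). Stack=[F] ptr=13 lookahead=$ remaining=[$]
Step 33: reduce T->F. Stack=[T] ptr=13 lookahead=$ remaining=[$]
Step 34: reduce E->T. Stack=[E] ptr=13 lookahead=$ remaining=[$]

Answer: 13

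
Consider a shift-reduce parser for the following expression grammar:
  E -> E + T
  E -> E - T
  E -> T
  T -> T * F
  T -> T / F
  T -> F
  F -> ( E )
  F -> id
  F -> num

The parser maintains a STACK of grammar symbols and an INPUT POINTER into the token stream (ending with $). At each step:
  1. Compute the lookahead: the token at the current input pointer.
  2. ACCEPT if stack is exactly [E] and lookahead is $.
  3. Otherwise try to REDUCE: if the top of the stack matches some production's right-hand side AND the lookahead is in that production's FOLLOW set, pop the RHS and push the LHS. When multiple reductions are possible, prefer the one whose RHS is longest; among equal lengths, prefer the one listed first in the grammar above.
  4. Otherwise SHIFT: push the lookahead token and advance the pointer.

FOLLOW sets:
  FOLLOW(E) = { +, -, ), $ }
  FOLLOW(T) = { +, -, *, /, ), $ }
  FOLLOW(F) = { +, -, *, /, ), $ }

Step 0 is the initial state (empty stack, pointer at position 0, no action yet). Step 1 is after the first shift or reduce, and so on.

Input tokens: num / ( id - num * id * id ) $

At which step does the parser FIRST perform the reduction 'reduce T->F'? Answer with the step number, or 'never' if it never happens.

Answer: 3

Derivation:
Step 1: shift num. Stack=[num] ptr=1 lookahead=/ remaining=[/ ( id - num * id * id ) $]
Step 2: reduce F->num. Stack=[F] ptr=1 lookahead=/ remaining=[/ ( id - num * id * id ) $]
Step 3: reduce T->F. Stack=[T] ptr=1 lookahead=/ remaining=[/ ( id - num * id * id ) $]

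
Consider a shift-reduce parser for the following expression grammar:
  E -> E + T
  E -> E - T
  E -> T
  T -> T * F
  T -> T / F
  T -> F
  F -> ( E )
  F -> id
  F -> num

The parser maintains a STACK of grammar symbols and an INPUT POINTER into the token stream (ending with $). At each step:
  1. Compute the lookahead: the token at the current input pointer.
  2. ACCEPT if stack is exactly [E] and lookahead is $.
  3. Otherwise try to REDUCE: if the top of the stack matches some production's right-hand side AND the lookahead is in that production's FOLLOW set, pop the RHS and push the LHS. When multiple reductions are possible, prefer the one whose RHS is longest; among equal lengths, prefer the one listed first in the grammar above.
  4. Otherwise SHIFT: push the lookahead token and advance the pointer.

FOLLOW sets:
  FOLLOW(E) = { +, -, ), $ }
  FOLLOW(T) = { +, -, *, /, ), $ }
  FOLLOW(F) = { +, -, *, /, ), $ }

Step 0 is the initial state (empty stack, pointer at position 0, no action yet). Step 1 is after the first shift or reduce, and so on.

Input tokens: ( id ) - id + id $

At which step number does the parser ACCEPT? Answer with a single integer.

Step 1: shift (. Stack=[(] ptr=1 lookahead=id remaining=[id ) - id + id $]
Step 2: shift id. Stack=[( id] ptr=2 lookahead=) remaining=[) - id + id $]
Step 3: reduce F->id. Stack=[( F] ptr=2 lookahead=) remaining=[) - id + id $]
Step 4: reduce T->F. Stack=[( T] ptr=2 lookahead=) remaining=[) - id + id $]
Step 5: reduce E->T. Stack=[( E] ptr=2 lookahead=) remaining=[) - id + id $]
Step 6: shift ). Stack=[( E )] ptr=3 lookahead=- remaining=[- id + id $]
Step 7: reduce F->( E ). Stack=[F] ptr=3 lookahead=- remaining=[- id + id $]
Step 8: reduce T->F. Stack=[T] ptr=3 lookahead=- remaining=[- id + id $]
Step 9: reduce E->T. Stack=[E] ptr=3 lookahead=- remaining=[- id + id $]
Step 10: shift -. Stack=[E -] ptr=4 lookahead=id remaining=[id + id $]
Step 11: shift id. Stack=[E - id] ptr=5 lookahead=+ remaining=[+ id $]
Step 12: reduce F->id. Stack=[E - F] ptr=5 lookahead=+ remaining=[+ id $]
Step 13: reduce T->F. Stack=[E - T] ptr=5 lookahead=+ remaining=[+ id $]
Step 14: reduce E->E - T. Stack=[E] ptr=5 lookahead=+ remaining=[+ id $]
Step 15: shift +. Stack=[E +] ptr=6 lookahead=id remaining=[id $]
Step 16: shift id. Stack=[E + id] ptr=7 lookahead=$ remaining=[$]
Step 17: reduce F->id. Stack=[E + F] ptr=7 lookahead=$ remaining=[$]
Step 18: reduce T->F. Stack=[E + T] ptr=7 lookahead=$ remaining=[$]
Step 19: reduce E->E + T. Stack=[E] ptr=7 lookahead=$ remaining=[$]
Step 20: accept. Stack=[E] ptr=7 lookahead=$ remaining=[$]

Answer: 20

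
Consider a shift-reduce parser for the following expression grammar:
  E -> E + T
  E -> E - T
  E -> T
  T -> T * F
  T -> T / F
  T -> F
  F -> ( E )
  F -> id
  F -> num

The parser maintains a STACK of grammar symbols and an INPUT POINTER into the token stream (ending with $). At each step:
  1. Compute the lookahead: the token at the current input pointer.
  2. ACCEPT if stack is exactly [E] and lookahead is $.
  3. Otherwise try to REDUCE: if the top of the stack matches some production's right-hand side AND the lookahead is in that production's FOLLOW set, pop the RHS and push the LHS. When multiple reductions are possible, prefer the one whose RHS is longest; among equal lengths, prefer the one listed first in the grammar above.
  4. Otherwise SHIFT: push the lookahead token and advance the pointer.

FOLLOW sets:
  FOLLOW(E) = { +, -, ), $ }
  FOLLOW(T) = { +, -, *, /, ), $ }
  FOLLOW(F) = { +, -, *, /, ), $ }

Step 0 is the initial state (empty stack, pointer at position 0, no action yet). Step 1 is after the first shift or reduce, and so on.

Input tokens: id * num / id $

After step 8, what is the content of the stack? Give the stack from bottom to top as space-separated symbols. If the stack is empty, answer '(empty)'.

Answer: T /

Derivation:
Step 1: shift id. Stack=[id] ptr=1 lookahead=* remaining=[* num / id $]
Step 2: reduce F->id. Stack=[F] ptr=1 lookahead=* remaining=[* num / id $]
Step 3: reduce T->F. Stack=[T] ptr=1 lookahead=* remaining=[* num / id $]
Step 4: shift *. Stack=[T *] ptr=2 lookahead=num remaining=[num / id $]
Step 5: shift num. Stack=[T * num] ptr=3 lookahead=/ remaining=[/ id $]
Step 6: reduce F->num. Stack=[T * F] ptr=3 lookahead=/ remaining=[/ id $]
Step 7: reduce T->T * F. Stack=[T] ptr=3 lookahead=/ remaining=[/ id $]
Step 8: shift /. Stack=[T /] ptr=4 lookahead=id remaining=[id $]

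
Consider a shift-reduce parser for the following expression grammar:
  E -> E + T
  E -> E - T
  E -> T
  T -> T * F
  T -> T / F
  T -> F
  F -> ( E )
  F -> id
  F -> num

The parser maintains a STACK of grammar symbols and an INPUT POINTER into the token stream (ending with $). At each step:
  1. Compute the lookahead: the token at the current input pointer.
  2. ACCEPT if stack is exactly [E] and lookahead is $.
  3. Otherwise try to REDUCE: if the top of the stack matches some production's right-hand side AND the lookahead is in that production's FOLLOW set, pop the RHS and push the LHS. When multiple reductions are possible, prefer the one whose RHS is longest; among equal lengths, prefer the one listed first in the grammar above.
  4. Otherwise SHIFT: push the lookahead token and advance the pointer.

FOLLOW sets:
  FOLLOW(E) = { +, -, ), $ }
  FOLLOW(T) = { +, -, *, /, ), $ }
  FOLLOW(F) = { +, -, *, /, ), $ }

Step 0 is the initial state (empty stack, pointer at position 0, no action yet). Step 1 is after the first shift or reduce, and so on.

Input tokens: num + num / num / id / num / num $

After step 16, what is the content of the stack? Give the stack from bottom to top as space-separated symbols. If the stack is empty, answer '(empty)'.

Answer: E + T

Derivation:
Step 1: shift num. Stack=[num] ptr=1 lookahead=+ remaining=[+ num / num / id / num / num $]
Step 2: reduce F->num. Stack=[F] ptr=1 lookahead=+ remaining=[+ num / num / id / num / num $]
Step 3: reduce T->F. Stack=[T] ptr=1 lookahead=+ remaining=[+ num / num / id / num / num $]
Step 4: reduce E->T. Stack=[E] ptr=1 lookahead=+ remaining=[+ num / num / id / num / num $]
Step 5: shift +. Stack=[E +] ptr=2 lookahead=num remaining=[num / num / id / num / num $]
Step 6: shift num. Stack=[E + num] ptr=3 lookahead=/ remaining=[/ num / id / num / num $]
Step 7: reduce F->num. Stack=[E + F] ptr=3 lookahead=/ remaining=[/ num / id / num / num $]
Step 8: reduce T->F. Stack=[E + T] ptr=3 lookahead=/ remaining=[/ num / id / num / num $]
Step 9: shift /. Stack=[E + T /] ptr=4 lookahead=num remaining=[num / id / num / num $]
Step 10: shift num. Stack=[E + T / num] ptr=5 lookahead=/ remaining=[/ id / num / num $]
Step 11: reduce F->num. Stack=[E + T / F] ptr=5 lookahead=/ remaining=[/ id / num / num $]
Step 12: reduce T->T / F. Stack=[E + T] ptr=5 lookahead=/ remaining=[/ id / num / num $]
Step 13: shift /. Stack=[E + T /] ptr=6 lookahead=id remaining=[id / num / num $]
Step 14: shift id. Stack=[E + T / id] ptr=7 lookahead=/ remaining=[/ num / num $]
Step 15: reduce F->id. Stack=[E + T / F] ptr=7 lookahead=/ remaining=[/ num / num $]
Step 16: reduce T->T / F. Stack=[E + T] ptr=7 lookahead=/ remaining=[/ num / num $]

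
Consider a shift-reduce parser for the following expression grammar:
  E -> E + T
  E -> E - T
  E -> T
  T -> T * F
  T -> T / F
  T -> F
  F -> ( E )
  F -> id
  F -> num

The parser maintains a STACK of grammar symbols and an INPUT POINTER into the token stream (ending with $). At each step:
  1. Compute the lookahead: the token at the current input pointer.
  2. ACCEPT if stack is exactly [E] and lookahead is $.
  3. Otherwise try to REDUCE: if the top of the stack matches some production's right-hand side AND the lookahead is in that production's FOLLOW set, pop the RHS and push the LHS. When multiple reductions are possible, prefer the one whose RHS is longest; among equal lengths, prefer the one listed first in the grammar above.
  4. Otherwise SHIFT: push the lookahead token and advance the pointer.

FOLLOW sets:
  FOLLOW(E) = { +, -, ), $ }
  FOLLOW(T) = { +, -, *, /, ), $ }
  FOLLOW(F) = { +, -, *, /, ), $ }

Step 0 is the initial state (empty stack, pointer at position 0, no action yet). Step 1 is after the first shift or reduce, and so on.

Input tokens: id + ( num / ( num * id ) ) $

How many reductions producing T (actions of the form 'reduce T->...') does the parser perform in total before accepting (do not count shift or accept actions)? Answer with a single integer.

Answer: 6

Derivation:
Step 1: shift id. Stack=[id] ptr=1 lookahead=+ remaining=[+ ( num / ( num * id ) ) $]
Step 2: reduce F->id. Stack=[F] ptr=1 lookahead=+ remaining=[+ ( num / ( num * id ) ) $]
Step 3: reduce T->F. Stack=[T] ptr=1 lookahead=+ remaining=[+ ( num / ( num * id ) ) $]
Step 4: reduce E->T. Stack=[E] ptr=1 lookahead=+ remaining=[+ ( num / ( num * id ) ) $]
Step 5: shift +. Stack=[E +] ptr=2 lookahead=( remaining=[( num / ( num * id ) ) $]
Step 6: shift (. Stack=[E + (] ptr=3 lookahead=num remaining=[num / ( num * id ) ) $]
Step 7: shift num. Stack=[E + ( num] ptr=4 lookahead=/ remaining=[/ ( num * id ) ) $]
Step 8: reduce F->num. Stack=[E + ( F] ptr=4 lookahead=/ remaining=[/ ( num * id ) ) $]
Step 9: reduce T->F. Stack=[E + ( T] ptr=4 lookahead=/ remaining=[/ ( num * id ) ) $]
Step 10: shift /. Stack=[E + ( T /] ptr=5 lookahead=( remaining=[( num * id ) ) $]
Step 11: shift (. Stack=[E + ( T / (] ptr=6 lookahead=num remaining=[num * id ) ) $]
Step 12: shift num. Stack=[E + ( T / ( num] ptr=7 lookahead=* remaining=[* id ) ) $]
Step 13: reduce F->num. Stack=[E + ( T / ( F] ptr=7 lookahead=* remaining=[* id ) ) $]
Step 14: reduce T->F. Stack=[E + ( T / ( T] ptr=7 lookahead=* remaining=[* id ) ) $]
Step 15: shift *. Stack=[E + ( T / ( T *] ptr=8 lookahead=id remaining=[id ) ) $]
Step 16: shift id. Stack=[E + ( T / ( T * id] ptr=9 lookahead=) remaining=[) ) $]
Step 17: reduce F->id. Stack=[E + ( T / ( T * F] ptr=9 lookahead=) remaining=[) ) $]
Step 18: reduce T->T * F. Stack=[E + ( T / ( T] ptr=9 lookahead=) remaining=[) ) $]
Step 19: reduce E->T. Stack=[E + ( T / ( E] ptr=9 lookahead=) remaining=[) ) $]
Step 20: shift ). Stack=[E + ( T / ( E )] ptr=10 lookahead=) remaining=[) $]
Step 21: reduce F->( E ). Stack=[E + ( T / F] ptr=10 lookahead=) remaining=[) $]
Step 22: reduce T->T / F. Stack=[E + ( T] ptr=10 lookahead=) remaining=[) $]
Step 23: reduce E->T. Stack=[E + ( E] ptr=10 lookahead=) remaining=[) $]
Step 24: shift ). Stack=[E + ( E )] ptr=11 lookahead=$ remaining=[$]
Step 25: reduce F->( E ). Stack=[E + F] ptr=11 lookahead=$ remaining=[$]
Step 26: reduce T->F. Stack=[E + T] ptr=11 lookahead=$ remaining=[$]
Step 27: reduce E->E + T. Stack=[E] ptr=11 lookahead=$ remaining=[$]
Step 28: accept. Stack=[E] ptr=11 lookahead=$ remaining=[$]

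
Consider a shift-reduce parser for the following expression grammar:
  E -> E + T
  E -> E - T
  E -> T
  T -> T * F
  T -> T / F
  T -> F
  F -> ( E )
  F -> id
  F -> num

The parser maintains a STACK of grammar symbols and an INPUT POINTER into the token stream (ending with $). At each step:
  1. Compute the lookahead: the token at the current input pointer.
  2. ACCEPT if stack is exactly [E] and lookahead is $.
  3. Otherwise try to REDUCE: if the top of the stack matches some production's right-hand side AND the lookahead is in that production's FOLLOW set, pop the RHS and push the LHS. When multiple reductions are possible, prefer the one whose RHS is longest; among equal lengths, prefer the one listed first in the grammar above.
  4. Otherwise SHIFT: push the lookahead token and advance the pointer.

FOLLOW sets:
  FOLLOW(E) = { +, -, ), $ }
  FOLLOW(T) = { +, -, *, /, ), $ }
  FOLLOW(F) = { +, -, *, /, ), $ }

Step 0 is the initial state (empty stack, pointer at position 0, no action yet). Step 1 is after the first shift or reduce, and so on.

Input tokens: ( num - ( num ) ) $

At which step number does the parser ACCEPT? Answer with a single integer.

Answer: 20

Derivation:
Step 1: shift (. Stack=[(] ptr=1 lookahead=num remaining=[num - ( num ) ) $]
Step 2: shift num. Stack=[( num] ptr=2 lookahead=- remaining=[- ( num ) ) $]
Step 3: reduce F->num. Stack=[( F] ptr=2 lookahead=- remaining=[- ( num ) ) $]
Step 4: reduce T->F. Stack=[( T] ptr=2 lookahead=- remaining=[- ( num ) ) $]
Step 5: reduce E->T. Stack=[( E] ptr=2 lookahead=- remaining=[- ( num ) ) $]
Step 6: shift -. Stack=[( E -] ptr=3 lookahead=( remaining=[( num ) ) $]
Step 7: shift (. Stack=[( E - (] ptr=4 lookahead=num remaining=[num ) ) $]
Step 8: shift num. Stack=[( E - ( num] ptr=5 lookahead=) remaining=[) ) $]
Step 9: reduce F->num. Stack=[( E - ( F] ptr=5 lookahead=) remaining=[) ) $]
Step 10: reduce T->F. Stack=[( E - ( T] ptr=5 lookahead=) remaining=[) ) $]
Step 11: reduce E->T. Stack=[( E - ( E] ptr=5 lookahead=) remaining=[) ) $]
Step 12: shift ). Stack=[( E - ( E )] ptr=6 lookahead=) remaining=[) $]
Step 13: reduce F->( E ). Stack=[( E - F] ptr=6 lookahead=) remaining=[) $]
Step 14: reduce T->F. Stack=[( E - T] ptr=6 lookahead=) remaining=[) $]
Step 15: reduce E->E - T. Stack=[( E] ptr=6 lookahead=) remaining=[) $]
Step 16: shift ). Stack=[( E )] ptr=7 lookahead=$ remaining=[$]
Step 17: reduce F->( E ). Stack=[F] ptr=7 lookahead=$ remaining=[$]
Step 18: reduce T->F. Stack=[T] ptr=7 lookahead=$ remaining=[$]
Step 19: reduce E->T. Stack=[E] ptr=7 lookahead=$ remaining=[$]
Step 20: accept. Stack=[E] ptr=7 lookahead=$ remaining=[$]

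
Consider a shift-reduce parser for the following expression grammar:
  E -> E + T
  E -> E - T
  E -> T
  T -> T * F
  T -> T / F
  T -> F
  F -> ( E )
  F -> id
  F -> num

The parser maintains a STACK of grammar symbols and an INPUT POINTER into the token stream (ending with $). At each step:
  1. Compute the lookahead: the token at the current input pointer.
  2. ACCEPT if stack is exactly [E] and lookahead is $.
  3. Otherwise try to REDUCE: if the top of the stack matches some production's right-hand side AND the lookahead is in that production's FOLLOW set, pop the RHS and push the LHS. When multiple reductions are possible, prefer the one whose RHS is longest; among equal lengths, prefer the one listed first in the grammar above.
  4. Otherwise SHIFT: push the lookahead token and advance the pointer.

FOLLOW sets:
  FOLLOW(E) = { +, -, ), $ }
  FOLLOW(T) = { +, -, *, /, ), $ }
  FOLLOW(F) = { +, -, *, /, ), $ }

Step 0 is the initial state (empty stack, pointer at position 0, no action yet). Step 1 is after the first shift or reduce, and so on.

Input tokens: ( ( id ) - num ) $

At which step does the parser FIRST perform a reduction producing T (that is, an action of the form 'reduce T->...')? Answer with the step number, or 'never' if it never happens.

Answer: 5

Derivation:
Step 1: shift (. Stack=[(] ptr=1 lookahead=( remaining=[( id ) - num ) $]
Step 2: shift (. Stack=[( (] ptr=2 lookahead=id remaining=[id ) - num ) $]
Step 3: shift id. Stack=[( ( id] ptr=3 lookahead=) remaining=[) - num ) $]
Step 4: reduce F->id. Stack=[( ( F] ptr=3 lookahead=) remaining=[) - num ) $]
Step 5: reduce T->F. Stack=[( ( T] ptr=3 lookahead=) remaining=[) - num ) $]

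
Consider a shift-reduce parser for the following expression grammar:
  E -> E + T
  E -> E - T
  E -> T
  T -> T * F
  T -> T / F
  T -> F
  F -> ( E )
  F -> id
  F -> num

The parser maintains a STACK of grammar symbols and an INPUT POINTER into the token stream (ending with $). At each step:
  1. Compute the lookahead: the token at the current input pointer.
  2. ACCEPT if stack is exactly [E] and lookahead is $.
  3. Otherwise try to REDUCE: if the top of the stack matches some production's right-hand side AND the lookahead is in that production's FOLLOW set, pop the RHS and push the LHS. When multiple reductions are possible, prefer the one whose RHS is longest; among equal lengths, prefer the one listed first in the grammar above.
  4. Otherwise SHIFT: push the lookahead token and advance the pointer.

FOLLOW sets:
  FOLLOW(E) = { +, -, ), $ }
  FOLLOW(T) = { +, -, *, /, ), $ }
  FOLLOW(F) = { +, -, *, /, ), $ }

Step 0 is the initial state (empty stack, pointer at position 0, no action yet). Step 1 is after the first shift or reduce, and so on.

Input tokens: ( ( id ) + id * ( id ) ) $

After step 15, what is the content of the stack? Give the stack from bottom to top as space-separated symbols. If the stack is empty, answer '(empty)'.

Step 1: shift (. Stack=[(] ptr=1 lookahead=( remaining=[( id ) + id * ( id ) ) $]
Step 2: shift (. Stack=[( (] ptr=2 lookahead=id remaining=[id ) + id * ( id ) ) $]
Step 3: shift id. Stack=[( ( id] ptr=3 lookahead=) remaining=[) + id * ( id ) ) $]
Step 4: reduce F->id. Stack=[( ( F] ptr=3 lookahead=) remaining=[) + id * ( id ) ) $]
Step 5: reduce T->F. Stack=[( ( T] ptr=3 lookahead=) remaining=[) + id * ( id ) ) $]
Step 6: reduce E->T. Stack=[( ( E] ptr=3 lookahead=) remaining=[) + id * ( id ) ) $]
Step 7: shift ). Stack=[( ( E )] ptr=4 lookahead=+ remaining=[+ id * ( id ) ) $]
Step 8: reduce F->( E ). Stack=[( F] ptr=4 lookahead=+ remaining=[+ id * ( id ) ) $]
Step 9: reduce T->F. Stack=[( T] ptr=4 lookahead=+ remaining=[+ id * ( id ) ) $]
Step 10: reduce E->T. Stack=[( E] ptr=4 lookahead=+ remaining=[+ id * ( id ) ) $]
Step 11: shift +. Stack=[( E +] ptr=5 lookahead=id remaining=[id * ( id ) ) $]
Step 12: shift id. Stack=[( E + id] ptr=6 lookahead=* remaining=[* ( id ) ) $]
Step 13: reduce F->id. Stack=[( E + F] ptr=6 lookahead=* remaining=[* ( id ) ) $]
Step 14: reduce T->F. Stack=[( E + T] ptr=6 lookahead=* remaining=[* ( id ) ) $]
Step 15: shift *. Stack=[( E + T *] ptr=7 lookahead=( remaining=[( id ) ) $]

Answer: ( E + T *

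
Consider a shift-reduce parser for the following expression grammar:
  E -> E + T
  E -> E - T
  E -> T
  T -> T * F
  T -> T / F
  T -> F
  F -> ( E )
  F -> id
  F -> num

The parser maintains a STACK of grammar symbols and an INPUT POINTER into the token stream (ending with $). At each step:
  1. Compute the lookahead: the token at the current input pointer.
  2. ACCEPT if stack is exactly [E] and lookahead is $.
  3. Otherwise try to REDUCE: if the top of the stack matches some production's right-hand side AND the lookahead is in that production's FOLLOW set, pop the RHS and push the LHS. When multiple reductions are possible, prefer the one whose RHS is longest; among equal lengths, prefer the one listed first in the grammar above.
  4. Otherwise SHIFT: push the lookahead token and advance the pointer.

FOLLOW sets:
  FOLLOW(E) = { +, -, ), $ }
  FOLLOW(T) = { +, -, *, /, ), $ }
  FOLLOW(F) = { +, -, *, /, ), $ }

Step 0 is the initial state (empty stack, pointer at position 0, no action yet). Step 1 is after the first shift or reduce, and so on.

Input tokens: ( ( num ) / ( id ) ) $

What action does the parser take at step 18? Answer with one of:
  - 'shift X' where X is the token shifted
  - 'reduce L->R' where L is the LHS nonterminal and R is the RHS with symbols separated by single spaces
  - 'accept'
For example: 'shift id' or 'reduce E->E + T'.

Answer: reduce T->T / F

Derivation:
Step 1: shift (. Stack=[(] ptr=1 lookahead=( remaining=[( num ) / ( id ) ) $]
Step 2: shift (. Stack=[( (] ptr=2 lookahead=num remaining=[num ) / ( id ) ) $]
Step 3: shift num. Stack=[( ( num] ptr=3 lookahead=) remaining=[) / ( id ) ) $]
Step 4: reduce F->num. Stack=[( ( F] ptr=3 lookahead=) remaining=[) / ( id ) ) $]
Step 5: reduce T->F. Stack=[( ( T] ptr=3 lookahead=) remaining=[) / ( id ) ) $]
Step 6: reduce E->T. Stack=[( ( E] ptr=3 lookahead=) remaining=[) / ( id ) ) $]
Step 7: shift ). Stack=[( ( E )] ptr=4 lookahead=/ remaining=[/ ( id ) ) $]
Step 8: reduce F->( E ). Stack=[( F] ptr=4 lookahead=/ remaining=[/ ( id ) ) $]
Step 9: reduce T->F. Stack=[( T] ptr=4 lookahead=/ remaining=[/ ( id ) ) $]
Step 10: shift /. Stack=[( T /] ptr=5 lookahead=( remaining=[( id ) ) $]
Step 11: shift (. Stack=[( T / (] ptr=6 lookahead=id remaining=[id ) ) $]
Step 12: shift id. Stack=[( T / ( id] ptr=7 lookahead=) remaining=[) ) $]
Step 13: reduce F->id. Stack=[( T / ( F] ptr=7 lookahead=) remaining=[) ) $]
Step 14: reduce T->F. Stack=[( T / ( T] ptr=7 lookahead=) remaining=[) ) $]
Step 15: reduce E->T. Stack=[( T / ( E] ptr=7 lookahead=) remaining=[) ) $]
Step 16: shift ). Stack=[( T / ( E )] ptr=8 lookahead=) remaining=[) $]
Step 17: reduce F->( E ). Stack=[( T / F] ptr=8 lookahead=) remaining=[) $]
Step 18: reduce T->T / F. Stack=[( T] ptr=8 lookahead=) remaining=[) $]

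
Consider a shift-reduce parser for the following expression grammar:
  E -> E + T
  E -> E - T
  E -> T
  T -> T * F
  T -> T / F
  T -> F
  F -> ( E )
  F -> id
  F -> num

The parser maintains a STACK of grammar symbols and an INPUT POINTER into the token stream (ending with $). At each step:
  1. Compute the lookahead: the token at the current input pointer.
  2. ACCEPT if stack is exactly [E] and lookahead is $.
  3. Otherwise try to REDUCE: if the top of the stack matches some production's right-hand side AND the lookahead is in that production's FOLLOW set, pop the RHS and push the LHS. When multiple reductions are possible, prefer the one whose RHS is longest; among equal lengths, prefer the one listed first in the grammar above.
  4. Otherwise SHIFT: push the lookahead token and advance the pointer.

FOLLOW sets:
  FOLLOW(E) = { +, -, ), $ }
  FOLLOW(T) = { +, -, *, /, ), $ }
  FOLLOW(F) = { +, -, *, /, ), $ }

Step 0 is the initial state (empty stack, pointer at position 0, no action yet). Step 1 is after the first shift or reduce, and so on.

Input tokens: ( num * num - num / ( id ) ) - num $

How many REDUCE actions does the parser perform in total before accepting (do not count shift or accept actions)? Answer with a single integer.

Step 1: shift (. Stack=[(] ptr=1 lookahead=num remaining=[num * num - num / ( id ) ) - num $]
Step 2: shift num. Stack=[( num] ptr=2 lookahead=* remaining=[* num - num / ( id ) ) - num $]
Step 3: reduce F->num. Stack=[( F] ptr=2 lookahead=* remaining=[* num - num / ( id ) ) - num $]
Step 4: reduce T->F. Stack=[( T] ptr=2 lookahead=* remaining=[* num - num / ( id ) ) - num $]
Step 5: shift *. Stack=[( T *] ptr=3 lookahead=num remaining=[num - num / ( id ) ) - num $]
Step 6: shift num. Stack=[( T * num] ptr=4 lookahead=- remaining=[- num / ( id ) ) - num $]
Step 7: reduce F->num. Stack=[( T * F] ptr=4 lookahead=- remaining=[- num / ( id ) ) - num $]
Step 8: reduce T->T * F. Stack=[( T] ptr=4 lookahead=- remaining=[- num / ( id ) ) - num $]
Step 9: reduce E->T. Stack=[( E] ptr=4 lookahead=- remaining=[- num / ( id ) ) - num $]
Step 10: shift -. Stack=[( E -] ptr=5 lookahead=num remaining=[num / ( id ) ) - num $]
Step 11: shift num. Stack=[( E - num] ptr=6 lookahead=/ remaining=[/ ( id ) ) - num $]
Step 12: reduce F->num. Stack=[( E - F] ptr=6 lookahead=/ remaining=[/ ( id ) ) - num $]
Step 13: reduce T->F. Stack=[( E - T] ptr=6 lookahead=/ remaining=[/ ( id ) ) - num $]
Step 14: shift /. Stack=[( E - T /] ptr=7 lookahead=( remaining=[( id ) ) - num $]
Step 15: shift (. Stack=[( E - T / (] ptr=8 lookahead=id remaining=[id ) ) - num $]
Step 16: shift id. Stack=[( E - T / ( id] ptr=9 lookahead=) remaining=[) ) - num $]
Step 17: reduce F->id. Stack=[( E - T / ( F] ptr=9 lookahead=) remaining=[) ) - num $]
Step 18: reduce T->F. Stack=[( E - T / ( T] ptr=9 lookahead=) remaining=[) ) - num $]
Step 19: reduce E->T. Stack=[( E - T / ( E] ptr=9 lookahead=) remaining=[) ) - num $]
Step 20: shift ). Stack=[( E - T / ( E )] ptr=10 lookahead=) remaining=[) - num $]
Step 21: reduce F->( E ). Stack=[( E - T / F] ptr=10 lookahead=) remaining=[) - num $]
Step 22: reduce T->T / F. Stack=[( E - T] ptr=10 lookahead=) remaining=[) - num $]
Step 23: reduce E->E - T. Stack=[( E] ptr=10 lookahead=) remaining=[) - num $]
Step 24: shift ). Stack=[( E )] ptr=11 lookahead=- remaining=[- num $]
Step 25: reduce F->( E ). Stack=[F] ptr=11 lookahead=- remaining=[- num $]
Step 26: reduce T->F. Stack=[T] ptr=11 lookahead=- remaining=[- num $]
Step 27: reduce E->T. Stack=[E] ptr=11 lookahead=- remaining=[- num $]
Step 28: shift -. Stack=[E -] ptr=12 lookahead=num remaining=[num $]
Step 29: shift num. Stack=[E - num] ptr=13 lookahead=$ remaining=[$]
Step 30: reduce F->num. Stack=[E - F] ptr=13 lookahead=$ remaining=[$]
Step 31: reduce T->F. Stack=[E - T] ptr=13 lookahead=$ remaining=[$]
Step 32: reduce E->E - T. Stack=[E] ptr=13 lookahead=$ remaining=[$]
Step 33: accept. Stack=[E] ptr=13 lookahead=$ remaining=[$]

Answer: 19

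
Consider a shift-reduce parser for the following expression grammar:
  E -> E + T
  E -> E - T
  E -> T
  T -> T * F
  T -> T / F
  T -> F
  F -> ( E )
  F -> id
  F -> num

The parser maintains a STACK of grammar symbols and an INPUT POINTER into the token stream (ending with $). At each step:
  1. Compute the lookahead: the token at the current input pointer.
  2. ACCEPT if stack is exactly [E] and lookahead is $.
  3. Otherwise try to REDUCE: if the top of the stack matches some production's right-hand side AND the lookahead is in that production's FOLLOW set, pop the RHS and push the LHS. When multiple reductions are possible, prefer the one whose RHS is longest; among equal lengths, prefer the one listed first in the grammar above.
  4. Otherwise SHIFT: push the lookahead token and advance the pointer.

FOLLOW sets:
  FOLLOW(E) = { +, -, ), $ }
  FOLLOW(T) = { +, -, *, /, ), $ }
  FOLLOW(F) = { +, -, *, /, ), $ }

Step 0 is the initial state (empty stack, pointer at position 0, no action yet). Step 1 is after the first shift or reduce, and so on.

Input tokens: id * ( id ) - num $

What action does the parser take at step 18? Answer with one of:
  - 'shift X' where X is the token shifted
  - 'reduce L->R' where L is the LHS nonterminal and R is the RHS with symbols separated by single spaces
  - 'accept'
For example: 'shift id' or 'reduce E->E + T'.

Answer: reduce E->E - T

Derivation:
Step 1: shift id. Stack=[id] ptr=1 lookahead=* remaining=[* ( id ) - num $]
Step 2: reduce F->id. Stack=[F] ptr=1 lookahead=* remaining=[* ( id ) - num $]
Step 3: reduce T->F. Stack=[T] ptr=1 lookahead=* remaining=[* ( id ) - num $]
Step 4: shift *. Stack=[T *] ptr=2 lookahead=( remaining=[( id ) - num $]
Step 5: shift (. Stack=[T * (] ptr=3 lookahead=id remaining=[id ) - num $]
Step 6: shift id. Stack=[T * ( id] ptr=4 lookahead=) remaining=[) - num $]
Step 7: reduce F->id. Stack=[T * ( F] ptr=4 lookahead=) remaining=[) - num $]
Step 8: reduce T->F. Stack=[T * ( T] ptr=4 lookahead=) remaining=[) - num $]
Step 9: reduce E->T. Stack=[T * ( E] ptr=4 lookahead=) remaining=[) - num $]
Step 10: shift ). Stack=[T * ( E )] ptr=5 lookahead=- remaining=[- num $]
Step 11: reduce F->( E ). Stack=[T * F] ptr=5 lookahead=- remaining=[- num $]
Step 12: reduce T->T * F. Stack=[T] ptr=5 lookahead=- remaining=[- num $]
Step 13: reduce E->T. Stack=[E] ptr=5 lookahead=- remaining=[- num $]
Step 14: shift -. Stack=[E -] ptr=6 lookahead=num remaining=[num $]
Step 15: shift num. Stack=[E - num] ptr=7 lookahead=$ remaining=[$]
Step 16: reduce F->num. Stack=[E - F] ptr=7 lookahead=$ remaining=[$]
Step 17: reduce T->F. Stack=[E - T] ptr=7 lookahead=$ remaining=[$]
Step 18: reduce E->E - T. Stack=[E] ptr=7 lookahead=$ remaining=[$]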